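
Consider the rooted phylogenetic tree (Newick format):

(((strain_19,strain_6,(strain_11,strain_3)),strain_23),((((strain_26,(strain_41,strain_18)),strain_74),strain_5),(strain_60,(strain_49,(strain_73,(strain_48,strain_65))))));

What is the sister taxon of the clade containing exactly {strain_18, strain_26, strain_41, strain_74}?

The clade containing exactly {strain_18, strain_26, strain_41, strain_74} attaches to the tree at the node subtending (((strain_26,(strain_41,strain_18)),strain_74),strain_5).
The other lineage descending from that same node — the sister group — is the single tip strain_5.

strain_5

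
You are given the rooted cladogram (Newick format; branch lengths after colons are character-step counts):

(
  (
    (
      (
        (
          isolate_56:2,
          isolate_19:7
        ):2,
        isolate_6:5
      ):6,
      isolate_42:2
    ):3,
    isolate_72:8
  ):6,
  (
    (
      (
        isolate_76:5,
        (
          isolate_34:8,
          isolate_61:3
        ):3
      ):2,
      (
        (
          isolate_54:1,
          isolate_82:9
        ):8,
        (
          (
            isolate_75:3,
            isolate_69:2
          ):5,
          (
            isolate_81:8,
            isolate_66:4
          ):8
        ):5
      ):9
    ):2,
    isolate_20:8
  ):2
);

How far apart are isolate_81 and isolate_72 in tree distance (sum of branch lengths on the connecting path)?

48

The path runs isolate_81 → … → MRCA → … → isolate_72; the MRCA is the root of the tree.
Branch lengths along that path: 8 + 8 + 5 + 9 + 2 + 2 + 6 + 8 = 48.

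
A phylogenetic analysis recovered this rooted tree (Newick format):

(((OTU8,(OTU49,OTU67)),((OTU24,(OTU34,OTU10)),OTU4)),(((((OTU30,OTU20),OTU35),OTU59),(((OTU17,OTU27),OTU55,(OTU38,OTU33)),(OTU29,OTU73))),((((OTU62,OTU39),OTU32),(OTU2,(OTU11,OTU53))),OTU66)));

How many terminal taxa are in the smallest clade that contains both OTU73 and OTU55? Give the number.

7

The MRCA of OTU73 and OTU55 is the node subtending (((OTU17,OTU27),OTU55,(OTU38,OTU33)),(OTU29,OTU73)).
That clade contains 7 terminal taxa: OTU17, OTU27, OTU29, OTU33, OTU38, OTU55, OTU73.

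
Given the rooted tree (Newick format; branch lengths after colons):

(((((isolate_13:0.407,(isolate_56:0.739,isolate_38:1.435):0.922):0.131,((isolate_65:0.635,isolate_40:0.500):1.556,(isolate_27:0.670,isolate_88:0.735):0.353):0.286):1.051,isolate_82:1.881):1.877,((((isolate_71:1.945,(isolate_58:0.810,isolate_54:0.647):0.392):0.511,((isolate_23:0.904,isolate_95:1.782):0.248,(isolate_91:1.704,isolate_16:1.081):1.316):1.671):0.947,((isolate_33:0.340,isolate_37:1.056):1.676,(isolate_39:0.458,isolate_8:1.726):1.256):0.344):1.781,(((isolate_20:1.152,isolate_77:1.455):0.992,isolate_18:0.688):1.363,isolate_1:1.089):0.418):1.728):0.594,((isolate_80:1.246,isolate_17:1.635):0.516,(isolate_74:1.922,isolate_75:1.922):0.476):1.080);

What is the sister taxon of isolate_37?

isolate_37 attaches to the tree at the node subtending (isolate_33,isolate_37).
The other lineage descending from that same node — the sister group — is the single tip isolate_33.

isolate_33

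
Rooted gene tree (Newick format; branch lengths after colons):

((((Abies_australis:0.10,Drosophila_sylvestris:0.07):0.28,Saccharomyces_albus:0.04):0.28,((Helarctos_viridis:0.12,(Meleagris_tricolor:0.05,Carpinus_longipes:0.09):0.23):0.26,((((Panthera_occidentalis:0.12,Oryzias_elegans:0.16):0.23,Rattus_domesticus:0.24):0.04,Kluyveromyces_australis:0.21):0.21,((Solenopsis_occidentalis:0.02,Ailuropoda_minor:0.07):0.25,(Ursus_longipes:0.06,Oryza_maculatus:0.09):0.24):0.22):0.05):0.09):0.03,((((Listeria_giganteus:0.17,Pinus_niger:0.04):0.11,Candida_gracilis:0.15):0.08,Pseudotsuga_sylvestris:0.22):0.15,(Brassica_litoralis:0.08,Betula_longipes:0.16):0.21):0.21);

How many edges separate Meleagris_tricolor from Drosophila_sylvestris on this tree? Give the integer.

The MRCA of Meleagris_tricolor and Drosophila_sylvestris is the node subtending (((Abies_australis,Drosophila_sylvestris),Saccharomyces_albus),((Helarctos_viridis,(Meleagris_tricolor,Carpinus_longipes)),((((Panthera_occidentalis,Oryzias_elegans),Rattus_domesticus),Kluyveromyces_australis),((Solenopsis_occidentalis,Ailuropoda_minor),(Ursus_longipes,Oryza_maculatus))))).
From Meleagris_tricolor up to that node: 4 branches. From Drosophila_sylvestris up to the same node: 3 branches. Total: 4 + 3 = 7.

7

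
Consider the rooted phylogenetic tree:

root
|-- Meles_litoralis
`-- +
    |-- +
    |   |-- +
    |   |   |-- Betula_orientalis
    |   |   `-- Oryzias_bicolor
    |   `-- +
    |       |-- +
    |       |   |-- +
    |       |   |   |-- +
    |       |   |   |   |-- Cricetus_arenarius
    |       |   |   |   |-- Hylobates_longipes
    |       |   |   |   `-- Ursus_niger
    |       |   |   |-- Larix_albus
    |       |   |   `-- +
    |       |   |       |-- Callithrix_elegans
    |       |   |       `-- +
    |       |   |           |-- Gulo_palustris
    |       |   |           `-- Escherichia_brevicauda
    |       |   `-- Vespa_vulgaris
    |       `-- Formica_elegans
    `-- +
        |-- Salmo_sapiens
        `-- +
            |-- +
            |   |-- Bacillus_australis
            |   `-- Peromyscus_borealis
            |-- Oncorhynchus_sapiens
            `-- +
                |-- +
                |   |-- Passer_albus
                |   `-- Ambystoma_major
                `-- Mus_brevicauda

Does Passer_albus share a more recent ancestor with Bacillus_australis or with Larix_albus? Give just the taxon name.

Bacillus_australis

The MRCA of Passer_albus and Bacillus_australis subtends ((Bacillus_australis,Peromyscus_borealis),Oncorhynchus_sapiens,((Passer_albus,Ambystoma_major),Mus_brevicauda)) (6 taxa).
The MRCA of Passer_albus and Larix_albus subtends (((Betula_orientalis,Oryzias_bicolor),((((Cricetus_arenarius,Hylobates_longipes,Ursus_niger),Larix_albus,(Callithrix_elegans,(Gulo_palustris,Escherichia_brevicauda))),Vespa_vulgaris),Formica_elegans)),(Salmo_sapiens,((Bacillus_australis,Peromyscus_borealis),Oncorhynchus_sapiens,((Passer_albus,Ambystoma_major),Mus_brevicauda)))) (18 taxa).
The first is nested inside the second, so Passer_albus shares a more recent common ancestor with Bacillus_australis.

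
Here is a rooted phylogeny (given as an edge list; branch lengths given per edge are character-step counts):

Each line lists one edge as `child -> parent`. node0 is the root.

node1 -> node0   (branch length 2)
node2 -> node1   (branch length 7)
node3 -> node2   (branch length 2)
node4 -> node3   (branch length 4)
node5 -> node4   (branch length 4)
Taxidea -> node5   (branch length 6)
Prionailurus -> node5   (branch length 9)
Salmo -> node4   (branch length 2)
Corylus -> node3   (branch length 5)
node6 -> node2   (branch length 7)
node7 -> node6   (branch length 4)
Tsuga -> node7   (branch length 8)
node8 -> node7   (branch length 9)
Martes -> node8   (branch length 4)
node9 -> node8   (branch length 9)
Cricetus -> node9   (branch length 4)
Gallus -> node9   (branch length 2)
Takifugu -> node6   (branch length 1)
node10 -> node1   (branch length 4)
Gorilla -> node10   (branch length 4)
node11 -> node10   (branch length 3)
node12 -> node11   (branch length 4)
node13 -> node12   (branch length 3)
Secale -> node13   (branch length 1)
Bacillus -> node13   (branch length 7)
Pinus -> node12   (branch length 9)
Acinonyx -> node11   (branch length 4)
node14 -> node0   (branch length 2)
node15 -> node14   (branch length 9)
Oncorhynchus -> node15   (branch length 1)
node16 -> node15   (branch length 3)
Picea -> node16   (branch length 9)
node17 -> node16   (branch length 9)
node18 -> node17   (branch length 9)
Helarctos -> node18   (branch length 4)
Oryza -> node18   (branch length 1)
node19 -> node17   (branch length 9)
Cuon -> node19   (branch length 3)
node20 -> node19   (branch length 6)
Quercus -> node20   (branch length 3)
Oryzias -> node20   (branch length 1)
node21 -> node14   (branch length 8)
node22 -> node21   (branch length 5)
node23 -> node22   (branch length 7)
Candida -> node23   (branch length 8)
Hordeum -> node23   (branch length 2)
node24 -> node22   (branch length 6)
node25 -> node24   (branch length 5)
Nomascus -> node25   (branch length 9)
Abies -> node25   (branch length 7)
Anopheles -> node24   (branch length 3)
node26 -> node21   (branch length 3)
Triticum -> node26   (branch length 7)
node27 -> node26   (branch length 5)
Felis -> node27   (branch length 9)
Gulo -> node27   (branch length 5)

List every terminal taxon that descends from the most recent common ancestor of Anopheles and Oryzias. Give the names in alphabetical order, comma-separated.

Abies, Anopheles, Candida, Cuon, Felis, Gulo, Helarctos, Hordeum, Nomascus, Oncorhynchus, Oryza, Oryzias, Picea, Quercus, Triticum

Tracing Anopheles: it sits inside ((Nomascus,Abies),Anopheles).
Tracing Oryzias: it sits inside (Quercus,Oryzias).
The smallest clade enclosing both is ((Oncorhynchus,(Picea,((Helarctos,Oryza),(Cuon,(Quercus,Oryzias))))),(((Candida,Hordeum),((Nomascus,Abies),Anopheles)),(Triticum,(Felis,Gulo)))); the answer is its 15 terminal taxa in alphabetical order.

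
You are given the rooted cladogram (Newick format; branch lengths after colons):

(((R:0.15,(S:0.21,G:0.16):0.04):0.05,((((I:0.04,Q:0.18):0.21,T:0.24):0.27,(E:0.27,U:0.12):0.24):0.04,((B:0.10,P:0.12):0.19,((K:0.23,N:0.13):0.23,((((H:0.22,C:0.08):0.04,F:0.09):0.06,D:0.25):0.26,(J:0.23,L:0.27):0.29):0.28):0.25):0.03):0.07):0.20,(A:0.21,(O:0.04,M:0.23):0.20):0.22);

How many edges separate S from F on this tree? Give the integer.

10

The MRCA of S and F is the node subtending ((R,(S,G)),((((I,Q),T),(E,U)),((B,P),((K,N),((((H,C),F),D),(J,L)))))).
From S up to that node: 3 branches. From F up to the same node: 7 branches. Total: 3 + 7 = 10.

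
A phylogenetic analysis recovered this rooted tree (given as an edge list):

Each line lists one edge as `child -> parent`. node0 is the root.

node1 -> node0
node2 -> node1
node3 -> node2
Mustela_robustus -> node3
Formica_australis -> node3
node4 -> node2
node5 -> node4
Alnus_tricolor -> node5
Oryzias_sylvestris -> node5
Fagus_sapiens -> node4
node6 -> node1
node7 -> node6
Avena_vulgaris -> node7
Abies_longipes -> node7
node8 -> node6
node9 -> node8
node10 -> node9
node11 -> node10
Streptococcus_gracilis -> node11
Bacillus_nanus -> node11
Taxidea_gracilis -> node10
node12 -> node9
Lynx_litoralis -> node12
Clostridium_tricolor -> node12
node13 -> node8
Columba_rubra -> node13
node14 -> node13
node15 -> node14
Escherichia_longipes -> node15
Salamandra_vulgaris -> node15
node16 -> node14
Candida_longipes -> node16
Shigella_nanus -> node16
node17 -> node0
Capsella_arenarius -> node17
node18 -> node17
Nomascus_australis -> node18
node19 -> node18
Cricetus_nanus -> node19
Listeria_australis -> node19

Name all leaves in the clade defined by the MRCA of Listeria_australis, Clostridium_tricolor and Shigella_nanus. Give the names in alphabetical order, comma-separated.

Tracing Listeria_australis: it sits inside (Cricetus_nanus,Listeria_australis).
Tracing Clostridium_tricolor: it sits inside (Lynx_litoralis,Clostridium_tricolor).
Tracing Shigella_nanus: it sits inside (Candida_longipes,Shigella_nanus).
The smallest clade enclosing all 3 is the whole tree (their MRCA is the root), so the answer is all 21 tips in alphabetical order.

Abies_longipes, Alnus_tricolor, Avena_vulgaris, Bacillus_nanus, Candida_longipes, Capsella_arenarius, Clostridium_tricolor, Columba_rubra, Cricetus_nanus, Escherichia_longipes, Fagus_sapiens, Formica_australis, Listeria_australis, Lynx_litoralis, Mustela_robustus, Nomascus_australis, Oryzias_sylvestris, Salamandra_vulgaris, Shigella_nanus, Streptococcus_gracilis, Taxidea_gracilis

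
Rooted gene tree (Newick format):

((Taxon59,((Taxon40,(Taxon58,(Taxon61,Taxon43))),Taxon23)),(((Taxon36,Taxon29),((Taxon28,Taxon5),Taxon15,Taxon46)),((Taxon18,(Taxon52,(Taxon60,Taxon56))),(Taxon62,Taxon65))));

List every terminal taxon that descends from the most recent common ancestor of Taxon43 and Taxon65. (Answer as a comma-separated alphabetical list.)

Taxon15, Taxon18, Taxon23, Taxon28, Taxon29, Taxon36, Taxon40, Taxon43, Taxon46, Taxon5, Taxon52, Taxon56, Taxon58, Taxon59, Taxon60, Taxon61, Taxon62, Taxon65

Tracing Taxon43: it sits inside (Taxon61,Taxon43).
Tracing Taxon65: it sits inside (Taxon62,Taxon65).
The smallest clade enclosing both is the whole tree (their MRCA is the root), so the answer is all 18 tips in alphabetical order.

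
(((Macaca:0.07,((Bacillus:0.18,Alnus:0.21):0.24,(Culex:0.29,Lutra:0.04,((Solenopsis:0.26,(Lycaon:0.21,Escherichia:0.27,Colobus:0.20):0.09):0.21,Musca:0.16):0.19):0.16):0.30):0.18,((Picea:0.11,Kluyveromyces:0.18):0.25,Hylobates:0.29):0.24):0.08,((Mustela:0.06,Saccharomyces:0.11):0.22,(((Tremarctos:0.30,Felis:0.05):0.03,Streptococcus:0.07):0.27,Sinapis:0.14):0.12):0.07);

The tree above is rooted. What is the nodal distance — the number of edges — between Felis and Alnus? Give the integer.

10

The MRCA of Felis and Alnus is the root of the tree.
From Felis up to that node: 5 branches. From Alnus up to the same node: 5 branches. Total: 5 + 5 = 10.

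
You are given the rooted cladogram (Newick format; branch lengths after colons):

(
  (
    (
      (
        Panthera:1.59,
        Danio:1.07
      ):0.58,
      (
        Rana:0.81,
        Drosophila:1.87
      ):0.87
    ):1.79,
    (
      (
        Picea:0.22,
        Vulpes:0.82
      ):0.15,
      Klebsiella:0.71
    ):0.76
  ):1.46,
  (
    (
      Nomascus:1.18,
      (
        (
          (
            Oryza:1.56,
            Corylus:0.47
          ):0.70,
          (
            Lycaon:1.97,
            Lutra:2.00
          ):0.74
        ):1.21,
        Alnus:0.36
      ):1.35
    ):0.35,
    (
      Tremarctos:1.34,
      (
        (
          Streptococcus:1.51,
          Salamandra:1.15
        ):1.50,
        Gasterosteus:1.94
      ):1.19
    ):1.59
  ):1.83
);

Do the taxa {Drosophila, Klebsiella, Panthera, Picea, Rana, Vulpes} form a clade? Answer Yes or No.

No

The MRCA of the listed taxa subtends (((Panthera,Danio),(Rana,Drosophila)),((Picea,Vulpes),Klebsiella)).
That clade also contains Danio, which is not in the proposed group, so the group is not monophyletic.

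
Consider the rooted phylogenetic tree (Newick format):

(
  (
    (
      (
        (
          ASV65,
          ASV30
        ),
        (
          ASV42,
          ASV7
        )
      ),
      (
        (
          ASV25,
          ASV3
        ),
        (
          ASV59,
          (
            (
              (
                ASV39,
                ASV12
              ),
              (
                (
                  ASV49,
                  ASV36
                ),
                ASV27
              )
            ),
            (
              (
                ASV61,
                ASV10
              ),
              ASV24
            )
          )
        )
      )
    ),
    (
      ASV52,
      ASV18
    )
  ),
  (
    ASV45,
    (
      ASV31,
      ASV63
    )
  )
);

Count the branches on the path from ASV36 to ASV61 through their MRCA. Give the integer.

The MRCA of ASV36 and ASV61 is the node subtending (((ASV39,ASV12),((ASV49,ASV36),ASV27)),((ASV61,ASV10),ASV24)).
From ASV36 up to that node: 4 branches. From ASV61 up to the same node: 3 branches. Total: 4 + 3 = 7.

7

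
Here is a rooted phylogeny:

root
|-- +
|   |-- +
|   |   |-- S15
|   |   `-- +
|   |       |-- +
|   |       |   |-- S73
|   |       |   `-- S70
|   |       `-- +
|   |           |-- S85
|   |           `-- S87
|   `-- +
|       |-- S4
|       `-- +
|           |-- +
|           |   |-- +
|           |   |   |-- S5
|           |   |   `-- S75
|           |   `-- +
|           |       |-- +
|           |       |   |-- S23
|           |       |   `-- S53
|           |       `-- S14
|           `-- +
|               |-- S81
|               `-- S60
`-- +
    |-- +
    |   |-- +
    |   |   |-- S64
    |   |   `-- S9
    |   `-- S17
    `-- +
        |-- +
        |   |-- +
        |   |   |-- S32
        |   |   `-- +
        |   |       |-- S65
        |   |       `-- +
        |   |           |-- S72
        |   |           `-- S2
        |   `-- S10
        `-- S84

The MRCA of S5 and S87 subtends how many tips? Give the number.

13

The MRCA of S5 and S87 is the node subtending ((S15,((S73,S70),(S85,S87))),(S4,(((S5,S75),((S23,S53),S14)),(S81,S60)))).
That clade contains 13 terminal taxa: S14, S15, S23, S4, S5, S53, S60, S70, S73, S75, S81, S85, S87.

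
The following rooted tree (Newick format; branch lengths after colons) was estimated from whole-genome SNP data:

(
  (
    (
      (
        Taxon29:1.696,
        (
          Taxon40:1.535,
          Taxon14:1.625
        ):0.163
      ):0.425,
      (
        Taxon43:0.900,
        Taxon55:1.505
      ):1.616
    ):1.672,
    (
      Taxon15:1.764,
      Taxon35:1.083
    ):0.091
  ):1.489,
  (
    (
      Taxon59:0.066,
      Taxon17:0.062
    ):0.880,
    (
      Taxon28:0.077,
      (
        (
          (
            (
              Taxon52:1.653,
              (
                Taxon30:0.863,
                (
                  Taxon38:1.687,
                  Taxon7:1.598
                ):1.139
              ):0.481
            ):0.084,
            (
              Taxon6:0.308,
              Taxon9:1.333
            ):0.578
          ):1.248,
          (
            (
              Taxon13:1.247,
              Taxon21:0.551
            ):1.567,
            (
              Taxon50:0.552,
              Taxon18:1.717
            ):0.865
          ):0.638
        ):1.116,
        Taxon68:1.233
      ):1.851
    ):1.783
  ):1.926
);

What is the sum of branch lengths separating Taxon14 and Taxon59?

8.246

The path runs Taxon14 → … → MRCA → … → Taxon59; the MRCA is the root of the tree.
Branch lengths along that path: 1.625 + 0.163 + 0.425 + 1.672 + 1.489 + 1.926 + 0.880 + 0.066 = 8.246.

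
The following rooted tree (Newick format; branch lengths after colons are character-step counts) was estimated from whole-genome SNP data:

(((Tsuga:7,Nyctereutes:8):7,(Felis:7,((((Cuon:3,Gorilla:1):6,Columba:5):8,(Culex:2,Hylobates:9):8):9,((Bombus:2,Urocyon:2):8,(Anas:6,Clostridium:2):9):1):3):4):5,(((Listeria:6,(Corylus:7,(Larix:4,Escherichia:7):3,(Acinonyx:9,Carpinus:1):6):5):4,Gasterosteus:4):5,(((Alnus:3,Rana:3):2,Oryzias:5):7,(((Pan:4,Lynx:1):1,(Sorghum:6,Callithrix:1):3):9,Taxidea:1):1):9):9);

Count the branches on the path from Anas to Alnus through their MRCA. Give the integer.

The MRCA of Anas and Alnus is the root of the tree.
From Anas up to that node: 6 branches. From Alnus up to the same node: 5 branches. Total: 6 + 5 = 11.

11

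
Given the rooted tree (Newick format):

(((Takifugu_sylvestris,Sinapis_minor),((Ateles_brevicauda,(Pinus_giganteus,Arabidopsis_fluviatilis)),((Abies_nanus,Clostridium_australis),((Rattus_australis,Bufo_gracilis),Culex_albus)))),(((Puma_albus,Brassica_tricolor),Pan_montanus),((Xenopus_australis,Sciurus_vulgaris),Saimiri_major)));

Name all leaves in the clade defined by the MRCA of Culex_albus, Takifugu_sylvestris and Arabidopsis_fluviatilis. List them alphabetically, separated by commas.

Abies_nanus, Arabidopsis_fluviatilis, Ateles_brevicauda, Bufo_gracilis, Clostridium_australis, Culex_albus, Pinus_giganteus, Rattus_australis, Sinapis_minor, Takifugu_sylvestris

Tracing Culex_albus: it sits inside ((Rattus_australis,Bufo_gracilis),Culex_albus).
Tracing Takifugu_sylvestris: it sits inside (Takifugu_sylvestris,Sinapis_minor).
Tracing Arabidopsis_fluviatilis: it sits inside (Pinus_giganteus,Arabidopsis_fluviatilis).
The smallest clade enclosing all 3 is ((Takifugu_sylvestris,Sinapis_minor),((Ateles_brevicauda,(Pinus_giganteus,Arabidopsis_fluviatilis)),((Abies_nanus,Clostridium_australis),((Rattus_australis,Bufo_gracilis),Culex_albus)))); the answer is its 10 terminal taxa in alphabetical order.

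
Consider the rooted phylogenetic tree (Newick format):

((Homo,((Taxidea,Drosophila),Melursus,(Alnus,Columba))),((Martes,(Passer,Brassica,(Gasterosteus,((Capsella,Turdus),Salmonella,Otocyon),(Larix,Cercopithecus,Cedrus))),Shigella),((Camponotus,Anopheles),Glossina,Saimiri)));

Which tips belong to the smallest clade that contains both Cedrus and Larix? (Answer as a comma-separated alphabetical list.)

Cedrus, Cercopithecus, Larix

Tracing Cedrus: it sits inside (Larix,Cercopithecus,Cedrus).
Tracing Larix: it sits inside (Larix,Cercopithecus,Cedrus).
The smallest clade enclosing both is (Larix,Cercopithecus,Cedrus); the answer is its 3 terminal taxa in alphabetical order.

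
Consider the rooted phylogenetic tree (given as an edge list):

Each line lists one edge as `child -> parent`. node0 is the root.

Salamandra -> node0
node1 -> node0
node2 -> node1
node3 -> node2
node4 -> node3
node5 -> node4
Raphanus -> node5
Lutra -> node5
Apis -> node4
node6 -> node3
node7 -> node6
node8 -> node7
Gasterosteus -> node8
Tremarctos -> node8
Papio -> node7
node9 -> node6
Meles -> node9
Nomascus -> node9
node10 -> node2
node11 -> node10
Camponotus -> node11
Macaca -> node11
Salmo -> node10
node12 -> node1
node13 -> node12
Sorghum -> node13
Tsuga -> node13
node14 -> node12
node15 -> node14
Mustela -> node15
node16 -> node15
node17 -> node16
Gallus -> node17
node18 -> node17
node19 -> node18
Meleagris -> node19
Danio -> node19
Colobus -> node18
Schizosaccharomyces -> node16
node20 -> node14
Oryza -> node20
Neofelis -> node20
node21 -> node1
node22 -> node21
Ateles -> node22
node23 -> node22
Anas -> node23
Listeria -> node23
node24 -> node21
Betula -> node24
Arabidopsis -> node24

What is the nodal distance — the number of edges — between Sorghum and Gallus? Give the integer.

7

The MRCA of Sorghum and Gallus is the node subtending ((Sorghum,Tsuga),((Mustela,((Gallus,((Meleagris,Danio),Colobus)),Schizosaccharomyces)),(Oryza,Neofelis))).
From Sorghum up to that node: 2 branches. From Gallus up to the same node: 5 branches. Total: 2 + 5 = 7.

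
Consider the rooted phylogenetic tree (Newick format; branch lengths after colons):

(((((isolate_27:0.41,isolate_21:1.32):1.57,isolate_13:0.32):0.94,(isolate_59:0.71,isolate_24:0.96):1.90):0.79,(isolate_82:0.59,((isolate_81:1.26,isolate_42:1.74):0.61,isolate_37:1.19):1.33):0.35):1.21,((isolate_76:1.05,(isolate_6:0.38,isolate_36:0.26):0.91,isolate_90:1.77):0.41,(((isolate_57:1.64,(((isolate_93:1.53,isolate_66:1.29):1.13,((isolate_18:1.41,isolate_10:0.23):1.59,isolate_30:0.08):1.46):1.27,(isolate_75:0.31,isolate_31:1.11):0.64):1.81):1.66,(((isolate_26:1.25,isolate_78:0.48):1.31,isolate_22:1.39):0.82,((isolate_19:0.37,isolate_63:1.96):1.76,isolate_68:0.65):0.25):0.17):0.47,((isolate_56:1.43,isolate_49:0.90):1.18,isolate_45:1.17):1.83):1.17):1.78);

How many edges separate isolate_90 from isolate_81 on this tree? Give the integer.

8

The MRCA of isolate_90 and isolate_81 is the root of the tree.
From isolate_90 up to that node: 3 branches. From isolate_81 up to the same node: 5 branches. Total: 3 + 5 = 8.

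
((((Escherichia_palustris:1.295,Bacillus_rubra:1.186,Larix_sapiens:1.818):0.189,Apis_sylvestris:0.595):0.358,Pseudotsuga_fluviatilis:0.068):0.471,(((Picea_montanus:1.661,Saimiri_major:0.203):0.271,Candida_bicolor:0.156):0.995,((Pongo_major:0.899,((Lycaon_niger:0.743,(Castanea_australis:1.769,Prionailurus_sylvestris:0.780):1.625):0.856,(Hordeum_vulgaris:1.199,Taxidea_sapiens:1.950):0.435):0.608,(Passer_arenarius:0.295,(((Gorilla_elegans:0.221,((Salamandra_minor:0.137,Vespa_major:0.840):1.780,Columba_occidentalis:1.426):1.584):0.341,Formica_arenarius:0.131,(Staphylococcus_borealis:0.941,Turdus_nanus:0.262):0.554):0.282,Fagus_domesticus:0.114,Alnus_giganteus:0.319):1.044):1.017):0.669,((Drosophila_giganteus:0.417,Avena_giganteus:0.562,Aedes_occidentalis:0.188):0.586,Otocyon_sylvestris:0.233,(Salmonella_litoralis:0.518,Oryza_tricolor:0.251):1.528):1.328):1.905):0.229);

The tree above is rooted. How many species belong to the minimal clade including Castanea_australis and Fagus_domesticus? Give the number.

The MRCA of Castanea_australis and Fagus_domesticus is the node subtending (Pongo_major,((Lycaon_niger,(Castanea_australis,Prionailurus_sylvestris)),(Hordeum_vulgaris,Taxidea_sapiens)),(Passer_arenarius,(((Gorilla_elegans,((Salamandra_minor,Vespa_major),Columba_occidentalis)),Formica_arenarius,(Staphylococcus_borealis,Turdus_nanus)),Fagus_domesticus,Alnus_giganteus))).
That clade contains 16 terminal taxa: Alnus_giganteus, Castanea_australis, Columba_occidentalis, Fagus_domesticus, Formica_arenarius, Gorilla_elegans, Hordeum_vulgaris, Lycaon_niger, Passer_arenarius, Pongo_major, Prionailurus_sylvestris, Salamandra_minor, Staphylococcus_borealis, Taxidea_sapiens, Turdus_nanus, Vespa_major.

16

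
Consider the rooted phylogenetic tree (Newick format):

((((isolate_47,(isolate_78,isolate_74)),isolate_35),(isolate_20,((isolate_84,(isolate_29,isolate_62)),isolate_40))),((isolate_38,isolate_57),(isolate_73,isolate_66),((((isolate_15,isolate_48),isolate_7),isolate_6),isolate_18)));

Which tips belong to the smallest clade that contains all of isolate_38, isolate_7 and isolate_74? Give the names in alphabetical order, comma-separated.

Tracing isolate_38: it sits inside (isolate_38,isolate_57).
Tracing isolate_7: it sits inside ((isolate_15,isolate_48),isolate_7).
Tracing isolate_74: it sits inside (isolate_78,isolate_74).
The smallest clade enclosing all 3 is the whole tree (their MRCA is the root), so the answer is all 18 tips in alphabetical order.

isolate_15, isolate_18, isolate_20, isolate_29, isolate_35, isolate_38, isolate_40, isolate_47, isolate_48, isolate_57, isolate_6, isolate_62, isolate_66, isolate_7, isolate_73, isolate_74, isolate_78, isolate_84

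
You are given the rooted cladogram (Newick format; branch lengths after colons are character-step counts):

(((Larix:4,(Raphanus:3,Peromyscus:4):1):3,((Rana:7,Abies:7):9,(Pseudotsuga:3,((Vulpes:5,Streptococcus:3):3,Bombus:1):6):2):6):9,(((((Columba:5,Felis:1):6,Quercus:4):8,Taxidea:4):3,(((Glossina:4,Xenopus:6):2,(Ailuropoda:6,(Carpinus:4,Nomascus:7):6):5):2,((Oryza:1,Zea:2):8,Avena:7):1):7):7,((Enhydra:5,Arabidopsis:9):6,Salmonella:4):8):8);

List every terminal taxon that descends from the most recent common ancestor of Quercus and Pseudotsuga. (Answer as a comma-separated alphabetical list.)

Tracing Quercus: it sits inside ((Columba,Felis),Quercus).
Tracing Pseudotsuga: it sits inside (Pseudotsuga,((Vulpes,Streptococcus),Bombus)).
The smallest clade enclosing both is the whole tree (their MRCA is the root), so the answer is all 24 tips in alphabetical order.

Abies, Ailuropoda, Arabidopsis, Avena, Bombus, Carpinus, Columba, Enhydra, Felis, Glossina, Larix, Nomascus, Oryza, Peromyscus, Pseudotsuga, Quercus, Rana, Raphanus, Salmonella, Streptococcus, Taxidea, Vulpes, Xenopus, Zea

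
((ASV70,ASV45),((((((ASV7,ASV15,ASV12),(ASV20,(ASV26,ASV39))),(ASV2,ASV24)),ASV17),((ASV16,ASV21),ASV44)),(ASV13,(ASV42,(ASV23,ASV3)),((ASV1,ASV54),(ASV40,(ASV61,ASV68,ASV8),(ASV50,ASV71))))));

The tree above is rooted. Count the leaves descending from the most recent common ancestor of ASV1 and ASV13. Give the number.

The MRCA of ASV1 and ASV13 is the node subtending (ASV13,(ASV42,(ASV23,ASV3)),((ASV1,ASV54),(ASV40,(ASV61,ASV68,ASV8),(ASV50,ASV71)))).
That clade contains 12 terminal taxa: ASV1, ASV13, ASV23, ASV3, ASV40, ASV42, ASV50, ASV54, ASV61, ASV68, ASV71, ASV8.

12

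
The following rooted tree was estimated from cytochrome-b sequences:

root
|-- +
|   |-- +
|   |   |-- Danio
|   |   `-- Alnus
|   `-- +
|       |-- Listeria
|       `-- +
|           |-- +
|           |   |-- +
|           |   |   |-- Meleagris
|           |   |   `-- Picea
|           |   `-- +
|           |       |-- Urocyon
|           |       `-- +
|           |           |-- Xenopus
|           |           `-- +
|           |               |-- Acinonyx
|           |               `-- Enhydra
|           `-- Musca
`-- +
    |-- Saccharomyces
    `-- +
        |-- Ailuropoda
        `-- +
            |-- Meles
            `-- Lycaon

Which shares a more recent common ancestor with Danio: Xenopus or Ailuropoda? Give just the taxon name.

Xenopus

The MRCA of Danio and Xenopus subtends ((Danio,Alnus),(Listeria,(((Meleagris,Picea),(Urocyon,(Xenopus,(Acinonyx,Enhydra)))),Musca))) (10 taxa).
The MRCA of Danio and Ailuropoda is the root, subtending the entire tree (14 taxa).
The first is nested inside the second, so Danio shares a more recent common ancestor with Xenopus.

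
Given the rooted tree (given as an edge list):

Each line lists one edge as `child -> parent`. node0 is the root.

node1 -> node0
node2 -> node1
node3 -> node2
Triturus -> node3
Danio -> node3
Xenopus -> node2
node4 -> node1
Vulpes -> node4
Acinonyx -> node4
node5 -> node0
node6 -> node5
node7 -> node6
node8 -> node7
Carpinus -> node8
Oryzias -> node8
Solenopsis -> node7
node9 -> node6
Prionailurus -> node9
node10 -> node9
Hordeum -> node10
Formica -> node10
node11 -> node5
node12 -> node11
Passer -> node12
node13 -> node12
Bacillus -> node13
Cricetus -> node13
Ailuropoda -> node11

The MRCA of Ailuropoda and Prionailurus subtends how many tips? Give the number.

The MRCA of Ailuropoda and Prionailurus is the node subtending ((((Carpinus,Oryzias),Solenopsis),(Prionailurus,(Hordeum,Formica))),((Passer,(Bacillus,Cricetus)),Ailuropoda)).
That clade contains 10 terminal taxa: Ailuropoda, Bacillus, Carpinus, Cricetus, Formica, Hordeum, Oryzias, Passer, Prionailurus, Solenopsis.

10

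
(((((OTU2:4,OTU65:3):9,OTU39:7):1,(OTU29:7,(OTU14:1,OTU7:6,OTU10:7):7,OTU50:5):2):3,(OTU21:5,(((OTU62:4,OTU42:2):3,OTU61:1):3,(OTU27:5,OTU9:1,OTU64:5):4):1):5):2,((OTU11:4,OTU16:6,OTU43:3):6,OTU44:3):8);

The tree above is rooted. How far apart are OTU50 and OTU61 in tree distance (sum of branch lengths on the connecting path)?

The path runs OTU50 → … → MRCA → … → OTU61; the MRCA is the node subtending ((((OTU2,OTU65),OTU39),(OTU29,(OTU14,OTU7,OTU10),OTU50)),(OTU21,(((OTU62,OTU42),OTU61),(OTU27,OTU9,OTU64)))).
Branch lengths along that path: 5 + 2 + 3 + 5 + 1 + 3 + 1 = 20.

20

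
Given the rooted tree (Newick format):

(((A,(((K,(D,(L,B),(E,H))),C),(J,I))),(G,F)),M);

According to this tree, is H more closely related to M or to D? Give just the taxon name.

D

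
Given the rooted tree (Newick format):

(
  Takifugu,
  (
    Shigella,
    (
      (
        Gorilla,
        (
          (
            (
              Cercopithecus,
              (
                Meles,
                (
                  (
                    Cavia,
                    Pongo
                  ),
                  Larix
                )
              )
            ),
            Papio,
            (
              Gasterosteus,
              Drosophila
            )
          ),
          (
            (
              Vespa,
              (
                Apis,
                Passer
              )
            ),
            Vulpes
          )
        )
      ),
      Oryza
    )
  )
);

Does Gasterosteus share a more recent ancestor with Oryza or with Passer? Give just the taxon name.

The MRCA of Gasterosteus and Passer subtends (((Cercopithecus,(Meles,((Cavia,Pongo),Larix))),Papio,(Gasterosteus,Drosophila)),((Vespa,(Apis,Passer)),Vulpes)) (12 taxa).
The MRCA of Gasterosteus and Oryza subtends ((Gorilla,(((Cercopithecus,(Meles,((Cavia,Pongo),Larix))),Papio,(Gasterosteus,Drosophila)),((Vespa,(Apis,Passer)),Vulpes))),Oryza) (14 taxa).
The first is nested inside the second, so Gasterosteus shares a more recent common ancestor with Passer.

Passer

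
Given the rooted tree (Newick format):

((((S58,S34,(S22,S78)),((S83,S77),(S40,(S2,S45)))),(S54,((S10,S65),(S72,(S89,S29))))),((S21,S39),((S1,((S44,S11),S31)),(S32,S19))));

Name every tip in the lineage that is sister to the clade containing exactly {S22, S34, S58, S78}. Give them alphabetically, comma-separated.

S2, S40, S45, S77, S83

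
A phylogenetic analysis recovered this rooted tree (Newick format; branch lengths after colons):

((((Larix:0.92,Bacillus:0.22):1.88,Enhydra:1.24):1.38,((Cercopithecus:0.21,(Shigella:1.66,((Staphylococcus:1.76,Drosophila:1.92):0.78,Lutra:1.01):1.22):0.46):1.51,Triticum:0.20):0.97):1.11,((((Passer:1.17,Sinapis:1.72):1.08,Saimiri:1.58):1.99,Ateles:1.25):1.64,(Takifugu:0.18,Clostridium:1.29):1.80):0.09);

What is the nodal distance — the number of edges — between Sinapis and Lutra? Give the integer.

11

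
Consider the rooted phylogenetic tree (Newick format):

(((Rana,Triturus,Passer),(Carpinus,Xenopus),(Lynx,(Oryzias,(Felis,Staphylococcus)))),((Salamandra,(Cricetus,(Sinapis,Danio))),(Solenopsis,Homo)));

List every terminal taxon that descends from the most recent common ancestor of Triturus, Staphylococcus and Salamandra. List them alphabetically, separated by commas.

Carpinus, Cricetus, Danio, Felis, Homo, Lynx, Oryzias, Passer, Rana, Salamandra, Sinapis, Solenopsis, Staphylococcus, Triturus, Xenopus

Tracing Triturus: it sits inside (Rana,Triturus,Passer).
Tracing Staphylococcus: it sits inside (Felis,Staphylococcus).
Tracing Salamandra: it sits inside (Salamandra,(Cricetus,(Sinapis,Danio))).
The smallest clade enclosing all 3 is the whole tree (their MRCA is the root), so the answer is all 15 tips in alphabetical order.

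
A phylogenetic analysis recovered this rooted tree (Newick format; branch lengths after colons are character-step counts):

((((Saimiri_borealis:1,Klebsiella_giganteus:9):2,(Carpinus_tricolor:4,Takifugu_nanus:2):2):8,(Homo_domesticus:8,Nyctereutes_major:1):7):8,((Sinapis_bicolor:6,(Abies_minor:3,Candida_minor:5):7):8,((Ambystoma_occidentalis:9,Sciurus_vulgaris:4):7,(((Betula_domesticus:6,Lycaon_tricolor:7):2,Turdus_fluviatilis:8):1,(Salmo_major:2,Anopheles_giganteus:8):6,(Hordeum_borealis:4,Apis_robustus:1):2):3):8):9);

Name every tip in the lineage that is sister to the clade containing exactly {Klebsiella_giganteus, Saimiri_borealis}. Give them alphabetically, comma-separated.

The clade containing exactly {Klebsiella_giganteus, Saimiri_borealis} attaches to the tree at the node subtending ((Saimiri_borealis,Klebsiella_giganteus),(Carpinus_tricolor,Takifugu_nanus)).
The other lineage descending from that same node — the sister group — is (Carpinus_tricolor,Takifugu_nanus); its 2 tips in alphabetical order are the answer.

Carpinus_tricolor, Takifugu_nanus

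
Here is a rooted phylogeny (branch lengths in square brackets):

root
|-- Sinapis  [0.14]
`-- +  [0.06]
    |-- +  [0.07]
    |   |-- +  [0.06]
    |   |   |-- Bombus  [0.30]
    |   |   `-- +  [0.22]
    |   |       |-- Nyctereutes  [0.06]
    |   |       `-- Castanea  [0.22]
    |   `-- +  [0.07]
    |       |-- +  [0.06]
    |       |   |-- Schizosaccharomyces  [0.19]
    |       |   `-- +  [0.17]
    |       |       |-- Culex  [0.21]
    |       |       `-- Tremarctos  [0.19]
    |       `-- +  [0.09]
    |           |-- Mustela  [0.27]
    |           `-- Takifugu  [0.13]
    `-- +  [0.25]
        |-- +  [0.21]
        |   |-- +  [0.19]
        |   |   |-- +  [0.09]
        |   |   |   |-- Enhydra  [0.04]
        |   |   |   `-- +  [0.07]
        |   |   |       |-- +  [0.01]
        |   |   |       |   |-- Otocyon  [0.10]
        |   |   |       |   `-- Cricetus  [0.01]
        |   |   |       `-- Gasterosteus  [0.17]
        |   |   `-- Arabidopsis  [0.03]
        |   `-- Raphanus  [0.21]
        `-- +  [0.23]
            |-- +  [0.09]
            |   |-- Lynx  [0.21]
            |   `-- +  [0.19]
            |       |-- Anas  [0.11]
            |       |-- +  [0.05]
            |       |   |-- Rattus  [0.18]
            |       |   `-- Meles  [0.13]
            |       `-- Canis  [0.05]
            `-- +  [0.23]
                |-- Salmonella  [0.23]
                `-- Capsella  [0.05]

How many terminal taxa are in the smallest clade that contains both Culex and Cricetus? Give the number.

21

The MRCA of Culex and Cricetus is the node subtending (((Bombus,(Nyctereutes,Castanea)),((Schizosaccharomyces,(Culex,Tremarctos)),(Mustela,Takifugu))),((((Enhydra,((Otocyon,Cricetus),Gasterosteus)),Arabidopsis),Raphanus),((Lynx,(Anas,(Rattus,Meles),Canis)),(Salmonella,Capsella)))).
That clade contains 21 terminal taxa: Anas, Arabidopsis, Bombus, Canis, Capsella, Castanea, Cricetus, Culex, Enhydra, Gasterosteus, Lynx, Meles, Mustela, Nyctereutes, Otocyon, Raphanus, Rattus, Salmonella, Schizosaccharomyces, Takifugu, Tremarctos.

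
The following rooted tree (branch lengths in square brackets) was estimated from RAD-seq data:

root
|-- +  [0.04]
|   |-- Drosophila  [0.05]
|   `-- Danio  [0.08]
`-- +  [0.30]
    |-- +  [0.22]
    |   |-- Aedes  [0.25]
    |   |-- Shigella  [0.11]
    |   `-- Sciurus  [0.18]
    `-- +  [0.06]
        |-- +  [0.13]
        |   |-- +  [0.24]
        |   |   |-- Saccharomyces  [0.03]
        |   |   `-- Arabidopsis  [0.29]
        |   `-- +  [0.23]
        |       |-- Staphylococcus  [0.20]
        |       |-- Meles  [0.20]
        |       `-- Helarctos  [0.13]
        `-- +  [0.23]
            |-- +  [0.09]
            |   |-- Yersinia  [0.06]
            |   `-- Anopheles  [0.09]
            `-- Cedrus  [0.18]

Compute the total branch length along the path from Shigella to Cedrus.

The path runs Shigella → … → MRCA → … → Cedrus; the MRCA is the node subtending ((Aedes,Shigella,Sciurus),(((Saccharomyces,Arabidopsis),(Staphylococcus,Meles,Helarctos)),((Yersinia,Anopheles),Cedrus))).
Branch lengths along that path: 0.11 + 0.22 + 0.06 + 0.23 + 0.18 = 0.80.

0.80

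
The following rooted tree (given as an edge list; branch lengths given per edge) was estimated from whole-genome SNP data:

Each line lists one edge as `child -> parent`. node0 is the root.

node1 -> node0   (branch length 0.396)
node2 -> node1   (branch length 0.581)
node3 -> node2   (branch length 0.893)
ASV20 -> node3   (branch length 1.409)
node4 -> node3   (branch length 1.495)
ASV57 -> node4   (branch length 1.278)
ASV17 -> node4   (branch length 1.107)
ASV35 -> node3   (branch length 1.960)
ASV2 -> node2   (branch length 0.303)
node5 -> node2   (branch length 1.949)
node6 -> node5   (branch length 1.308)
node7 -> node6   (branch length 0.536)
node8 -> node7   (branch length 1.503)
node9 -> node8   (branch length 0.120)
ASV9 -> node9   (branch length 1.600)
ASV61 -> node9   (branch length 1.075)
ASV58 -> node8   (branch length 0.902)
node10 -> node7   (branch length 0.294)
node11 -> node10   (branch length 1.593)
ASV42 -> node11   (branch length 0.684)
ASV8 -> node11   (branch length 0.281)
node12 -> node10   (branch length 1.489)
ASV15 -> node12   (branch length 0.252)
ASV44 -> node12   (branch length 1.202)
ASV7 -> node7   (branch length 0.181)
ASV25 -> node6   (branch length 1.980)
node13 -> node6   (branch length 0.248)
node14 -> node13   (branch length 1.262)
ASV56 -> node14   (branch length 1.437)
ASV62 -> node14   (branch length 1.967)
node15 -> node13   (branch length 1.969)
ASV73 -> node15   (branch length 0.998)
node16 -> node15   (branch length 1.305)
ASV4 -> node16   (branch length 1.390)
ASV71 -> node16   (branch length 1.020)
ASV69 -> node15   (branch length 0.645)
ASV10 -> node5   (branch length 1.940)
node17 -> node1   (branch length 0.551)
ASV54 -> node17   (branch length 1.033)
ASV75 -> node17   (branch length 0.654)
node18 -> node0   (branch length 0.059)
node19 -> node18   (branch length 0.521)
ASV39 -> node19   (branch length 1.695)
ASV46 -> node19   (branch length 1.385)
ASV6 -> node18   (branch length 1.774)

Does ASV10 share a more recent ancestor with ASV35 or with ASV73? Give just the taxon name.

ASV73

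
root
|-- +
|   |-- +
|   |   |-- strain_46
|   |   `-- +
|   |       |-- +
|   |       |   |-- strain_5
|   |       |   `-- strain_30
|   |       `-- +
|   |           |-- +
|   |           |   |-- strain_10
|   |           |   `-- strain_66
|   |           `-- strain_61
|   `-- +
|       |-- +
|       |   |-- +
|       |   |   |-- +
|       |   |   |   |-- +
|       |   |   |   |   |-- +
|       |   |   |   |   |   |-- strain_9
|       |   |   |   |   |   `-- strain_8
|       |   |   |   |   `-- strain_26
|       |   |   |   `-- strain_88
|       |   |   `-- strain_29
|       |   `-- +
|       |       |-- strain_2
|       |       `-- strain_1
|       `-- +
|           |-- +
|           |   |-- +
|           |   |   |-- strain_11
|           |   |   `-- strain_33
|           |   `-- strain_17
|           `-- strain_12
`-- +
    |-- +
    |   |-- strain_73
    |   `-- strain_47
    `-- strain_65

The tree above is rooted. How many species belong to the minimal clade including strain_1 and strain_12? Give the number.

The MRCA of strain_1 and strain_12 is the node subtending ((((((strain_9,strain_8),strain_26),strain_88),strain_29),(strain_2,strain_1)),(((strain_11,strain_33),strain_17),strain_12)).
That clade contains 11 terminal taxa: strain_1, strain_11, strain_12, strain_17, strain_2, strain_26, strain_29, strain_33, strain_8, strain_88, strain_9.

11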